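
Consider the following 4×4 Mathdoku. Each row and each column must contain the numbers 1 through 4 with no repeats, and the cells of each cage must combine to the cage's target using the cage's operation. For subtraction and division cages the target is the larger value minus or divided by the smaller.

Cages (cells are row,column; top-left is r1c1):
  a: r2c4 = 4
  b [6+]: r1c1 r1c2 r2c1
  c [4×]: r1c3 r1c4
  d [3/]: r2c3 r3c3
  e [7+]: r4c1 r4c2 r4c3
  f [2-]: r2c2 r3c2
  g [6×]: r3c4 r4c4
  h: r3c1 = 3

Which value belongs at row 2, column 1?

A is a freebie; hence r2c4 = 4.
H is a freebie, so r3c1 = 3.
Row 3 now contains 3; hence r3c3 = 1.
Row 3 now contains 3; hence r3c4 = 2.
Column 4 now contains 2; hence r4c4 = 3.
Column 3 already has 1, leaving r1c3 = 4.
4 is placed in column 4, so r1c4 = 1.
Cage f needs two cells with difference 2, leaving r2c2 = 2.
Column 3 already has 1, which forces r2c3 = 3.
Row 3 now contains 2, so r3c2 = 4.
4 is placed in column 2, leaving r4c2 = 1.
Column 3 now contains 4, so r4c3 = 2.
1 is placed in row 1, which forces r1c1 = 2.
1 is placed in row 1, leaving r1c2 = 3.
Row 2 now contains 2, leaving r2c1 = 1.
2 is placed in row 4, so r4c1 = 4.
Completed grid: 2 3 4 1 / 1 2 3 4 / 3 4 1 2 / 4 1 2 3.

1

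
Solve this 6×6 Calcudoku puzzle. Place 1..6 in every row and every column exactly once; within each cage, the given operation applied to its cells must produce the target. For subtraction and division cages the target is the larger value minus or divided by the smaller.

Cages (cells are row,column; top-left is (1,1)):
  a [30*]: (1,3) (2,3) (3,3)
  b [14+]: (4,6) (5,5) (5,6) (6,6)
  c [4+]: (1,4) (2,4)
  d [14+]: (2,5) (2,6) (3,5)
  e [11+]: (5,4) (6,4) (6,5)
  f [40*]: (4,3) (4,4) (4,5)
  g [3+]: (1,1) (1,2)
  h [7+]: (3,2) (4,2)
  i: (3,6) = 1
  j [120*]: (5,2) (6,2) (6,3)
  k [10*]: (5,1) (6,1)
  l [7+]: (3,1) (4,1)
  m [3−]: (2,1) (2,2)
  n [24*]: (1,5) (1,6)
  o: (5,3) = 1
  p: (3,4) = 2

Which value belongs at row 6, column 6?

Cage p is given, leaving (3,4) = 2.
Cage i is given, which forces (3,6) = 1.
Cage o is a single given cell; hence (5,3) = 1.
Row 1 needs a 5, and only (1,3) is open for it.
Cage a needs product 30; hence (2,3) = 2.
Column 3 now contains 5, which forces (3,3) = 3.
2 is placed in column 3, so (4,3) = 4.
Row 4 now contains 4, which forces (4,4) = 5.
5 is placed in row 4, which forces (4,5) = 2.
Column 3 already has 4, so (6,3) = 6.
In row 1, 3 can only go at (1,4), so (1,4) = 3.
Column 4 now contains 3, leaving (2,4) = 1.
Cage e has sum 11; hence (5,4) = 6.
Column 4 already has 1, so (6,4) = 4.
4 is placed in row 6, leaving (6,5) = 1.
Cage j needs product 120, which forces (5,2) = 4.
4 is placed in row 6, which forces (6,2) = 5.
Column 2 already has 4, so (3,2) = 6.
Cage h needs two cells with sum 7, so (4,2) = 1.
The 4 cells of cage b must have sum 14; hence (4,6) = 6.
Cage k's pair has product 10, which forces (5,1) = 5.
The 4 cells of cage b must have sum 14, so (5,5) = 3.
Cage b needs sum 14, which forces (5,6) = 2.
5 is placed in row 6, leaving (6,1) = 2.
Cage b needs sum 14; hence (6,6) = 3.
Column 1 now contains 2; hence (1,1) = 1.
Column 2 already has 1; hence (1,2) = 2.
Cage n needs two cells with product 24, leaving (1,5) = 6.
Column 6 already has 6, which forces (1,6) = 4.
Cage m's pair has difference 3, leaving (2,1) = 6.
6 is placed in column 2, which forces (2,2) = 3.
Column 5 already has 6, leaving (2,5) = 4.
4 is placed in column 6, which forces (2,6) = 5.
Row 3 now contains 6, which forces (3,1) = 4.
Column 5 now contains 4; hence (3,5) = 5.
Row 4 already has 1, leaving (4,1) = 3.
Filled in: 1 2 5 3 6 4 / 6 3 2 1 4 5 / 4 6 3 2 5 1 / 3 1 4 5 2 6 / 5 4 1 6 3 2 / 2 5 6 4 1 3.

3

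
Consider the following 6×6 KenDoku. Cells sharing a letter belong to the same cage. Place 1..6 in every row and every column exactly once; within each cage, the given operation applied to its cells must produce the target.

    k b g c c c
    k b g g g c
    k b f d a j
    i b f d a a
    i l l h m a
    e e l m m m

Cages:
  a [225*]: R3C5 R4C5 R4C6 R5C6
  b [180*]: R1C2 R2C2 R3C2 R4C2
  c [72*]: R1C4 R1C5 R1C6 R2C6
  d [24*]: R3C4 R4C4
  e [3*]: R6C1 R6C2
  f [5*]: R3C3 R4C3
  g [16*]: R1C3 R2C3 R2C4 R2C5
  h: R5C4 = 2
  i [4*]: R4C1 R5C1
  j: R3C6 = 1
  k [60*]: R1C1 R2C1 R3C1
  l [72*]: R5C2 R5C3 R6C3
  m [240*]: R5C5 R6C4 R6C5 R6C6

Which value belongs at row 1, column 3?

Cage g has product 16, which forces R1C3 = 2.
Cage j is a single given cell; hence R3C6 = 1.
H is a freebie; hence R5C4 = 2.
Cage g has product 16, leaving R2C5 = 2.
Row 3 now contains 1, which forces R3C3 = 5.
5 is placed in row 3, leaving R3C5 = 3.
The two cells of cage f must have product 5, leaving R4C3 = 1.
Column 5 now contains 3, so R4C5 = 5.
Row 4 already has 5, which forces R4C6 = 3.
Column 6 now contains 3, so R5C6 = 5.
Cage c needs product 72, leaving R1C4 = 3.
The 4 cells of cage c must have product 72; hence R1C5 = 1.
1 is placed in column 3, leaving R2C3 = 4.
The 4 cells of cage g must have product 16, leaving R2C4 = 1.
4 is placed in row 2, which forces R2C6 = 6.
Row 4 already has 1, so R4C1 = 4.
Row 4 already has 4, leaving R4C4 = 6.
Cage i's pair has product 4; hence R5C1 = 1.
1 is placed in column 1, leaving R6C1 = 3.
Row 6 already has 3, which forces R6C2 = 1.
Row 6 already has 3; hence R6C3 = 6.
The 4 cells of cage m must have product 240, leaving R6C4 = 5.
Row 6 now contains 6, leaving R6C5 = 4.
Cage m has product 240; hence R6C6 = 2.
Cage k needs product 60; hence R1C1 = 6.
Row 1 now contains 3; hence R1C2 = 5.
6 is placed in column 6, leaving R1C6 = 4.
Column 1 now contains 3, so R2C1 = 5.
The 4 cells of cage b must have product 180, leaving R2C2 = 3.
Column 1 now contains 4, leaving R3C1 = 2.
Cage b has product 180, leaving R3C2 = 6.
6 is placed in column 4, so R3C4 = 4.
6 is placed in row 4, so R4C2 = 2.
Cage l needs product 72, so R5C2 = 4.
6 is placed in column 3, leaving R5C3 = 3.
Column 5 now contains 4; hence R5C5 = 6.
Completed grid: 6 5 2 3 1 4 / 5 3 4 1 2 6 / 2 6 5 4 3 1 / 4 2 1 6 5 3 / 1 4 3 2 6 5 / 3 1 6 5 4 2.

2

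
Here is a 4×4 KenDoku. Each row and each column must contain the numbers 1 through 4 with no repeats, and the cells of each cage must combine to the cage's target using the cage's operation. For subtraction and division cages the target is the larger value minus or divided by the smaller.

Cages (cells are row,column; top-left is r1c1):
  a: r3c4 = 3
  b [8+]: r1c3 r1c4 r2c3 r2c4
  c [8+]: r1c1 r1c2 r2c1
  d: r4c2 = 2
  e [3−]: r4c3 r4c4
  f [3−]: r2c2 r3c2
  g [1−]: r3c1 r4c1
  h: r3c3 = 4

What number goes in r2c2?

4

H is a freebie, so r3c3 = 4.
Cage a is a single given cell; hence r3c4 = 3.
Cage d is given, so r4c2 = 2.
Column 3 now contains 4; hence r4c3 = 1.
Row 4 now contains 1, leaving r4c4 = 4.
Cage f's pair has difference 3, so r2c2 = 4.
The two cells of cage g must have difference 1, leaving r3c1 = 2.
4 is placed in row 3, so r3c2 = 1.
Row 4 already has 4; hence r4c1 = 3.
Cage c has sum 8, so r1c1 = 4.
Column 2 now contains 1, which forces r1c2 = 3.
3 is placed in row 1, which forces r1c3 = 2.
Row 1 already has 2, so r1c4 = 1.
Column 1 already has 3; hence r2c1 = 1.
Column 3 already has 2, which forces r2c3 = 3.
Column 4 now contains 1, leaving r2c4 = 2.
Completed grid: 4 3 2 1 / 1 4 3 2 / 2 1 4 3 / 3 2 1 4.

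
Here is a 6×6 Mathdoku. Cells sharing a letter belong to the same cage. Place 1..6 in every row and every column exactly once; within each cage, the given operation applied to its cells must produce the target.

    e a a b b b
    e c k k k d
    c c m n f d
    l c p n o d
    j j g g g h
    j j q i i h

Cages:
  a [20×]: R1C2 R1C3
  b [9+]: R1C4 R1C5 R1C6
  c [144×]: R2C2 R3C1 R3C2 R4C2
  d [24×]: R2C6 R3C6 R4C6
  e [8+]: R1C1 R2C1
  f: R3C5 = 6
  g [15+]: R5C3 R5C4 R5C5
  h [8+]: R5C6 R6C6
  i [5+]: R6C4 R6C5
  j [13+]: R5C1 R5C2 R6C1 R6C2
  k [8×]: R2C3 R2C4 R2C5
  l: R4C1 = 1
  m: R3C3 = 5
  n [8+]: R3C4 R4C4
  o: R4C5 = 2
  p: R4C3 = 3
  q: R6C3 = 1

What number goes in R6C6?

5

Cage m is a single given cell, which forces R3C3 = 5.
F is a freebie, so R3C5 = 6.
Cage l is a single given cell; hence R4C1 = 1.
Cage p is given, which forces R4C3 = 3.
Cage o is a single given cell, so R4C5 = 2.
Q is a freebie, which forces R6C3 = 1.
Cage a needs two cells with product 20, which forces R1C2 = 5.
Column 3 now contains 5, leaving R1C3 = 4.
4 is placed in column 3, which forces R2C3 = 2.
4 is placed in column 3, so R5C3 = 6.
Cage i needs two cells with sum 5, leaving R6C4 = 2.
Cage i's pair has sum 5, leaving R6C5 = 3.
Cage b needs sum 9, so R1C4 = 6.
3 is placed in column 5, leaving R1C5 = 1.
The 3 cells of cage b must have sum 9, so R1C6 = 2.
1 is placed in column 5, which forces R2C5 = 4.
Column 4 already has 2, which forces R3C4 = 3.
Cage n's pair has sum 8, which forces R4C4 = 5.
The 4 cells of cage j must have sum 13, which forces R5C2 = 1.
5 is placed in column 4, which forces R5C4 = 4.
Column 5 already has 4, leaving R5C5 = 5.
Column 6 now contains 2, so R5C6 = 3.
2 is placed in row 1, leaving R1C1 = 3.
The two cells of cage e must have sum 8, leaving R2C1 = 5.
Cage c has product 144; hence R2C2 = 3.
Row 2 already has 4; hence R2C4 = 1.
Row 2 now contains 1, so R2C6 = 6.
Cage c needs product 144; hence R4C2 = 6.
Column 6 already has 6, which forces R4C6 = 4.
Row 5 now contains 3, leaving R5C1 = 2.
Column 2 already has 6; hence R6C2 = 4.
The two cells of cage h must have sum 8, so R6C6 = 5.
Column 1 now contains 2; hence R3C1 = 4.
Column 2 now contains 4; hence R3C2 = 2.
Column 6 now contains 4, leaving R3C6 = 1.
4 is placed in row 6; hence R6C1 = 6.
The full grid is 3 5 4 6 1 2 / 5 3 2 1 4 6 / 4 2 5 3 6 1 / 1 6 3 5 2 4 / 2 1 6 4 5 3 / 6 4 1 2 3 5.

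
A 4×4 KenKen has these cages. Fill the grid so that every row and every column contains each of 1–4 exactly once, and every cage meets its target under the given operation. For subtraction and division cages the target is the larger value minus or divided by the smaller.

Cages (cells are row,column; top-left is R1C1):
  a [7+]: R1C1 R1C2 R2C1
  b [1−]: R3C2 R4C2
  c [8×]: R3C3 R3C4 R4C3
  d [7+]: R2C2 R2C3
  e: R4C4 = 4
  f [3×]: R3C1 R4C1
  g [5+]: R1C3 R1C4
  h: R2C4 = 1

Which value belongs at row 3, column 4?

Cage h is a single given cell, which forces R2C4 = 1.
E is a freebie; hence R4C4 = 4.
Cage c has product 8; hence R3C3 = 4.
4 is placed in column 4, so R3C4 = 2.
Cage c has product 8; hence R4C3 = 1.
Cage g needs two cells with sum 5; hence R1C3 = 2.
Column 4 already has 2, so R1C4 = 3.
The two cells of cage d must have sum 7, which forces R2C2 = 4.
Column 3 now contains 4; hence R2C3 = 3.
Cage f needs two cells with product 3, which forces R3C1 = 1.
1 is placed in row 3, leaving R3C2 = 3.
1 is placed in row 4; hence R4C1 = 3.
Cage b needs two cells with difference 1, which forces R4C2 = 2.
Column 1 now contains 1, which forces R1C1 = 4.
Column 2 already has 4, leaving R1C2 = 1.
3 is placed in row 2; hence R2C1 = 2.
The full grid is 4 1 2 3 / 2 4 3 1 / 1 3 4 2 / 3 2 1 4.

2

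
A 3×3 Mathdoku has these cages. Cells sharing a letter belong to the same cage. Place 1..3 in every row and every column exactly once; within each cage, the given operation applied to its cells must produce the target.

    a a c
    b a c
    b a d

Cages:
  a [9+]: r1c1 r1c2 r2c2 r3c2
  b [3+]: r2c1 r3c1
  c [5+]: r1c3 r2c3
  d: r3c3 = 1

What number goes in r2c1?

Cage a has sum 9, so r1c1 = 3.
Row 1 already has 3, so r1c3 = 2.
Column 3 already has 2, so r2c3 = 3.
Cage d is a single given cell, so r3c3 = 1.
2 is placed in row 1; hence r1c2 = 1.
Cage b's pair has sum 3, which forces r2c1 = 1.
Cage a has sum 9, which forces r2c2 = 2.
Row 3 now contains 1; hence r3c1 = 2.
Cage a needs sum 9; hence r3c2 = 3.
The full grid is 3 1 2 / 1 2 3 / 2 3 1.

1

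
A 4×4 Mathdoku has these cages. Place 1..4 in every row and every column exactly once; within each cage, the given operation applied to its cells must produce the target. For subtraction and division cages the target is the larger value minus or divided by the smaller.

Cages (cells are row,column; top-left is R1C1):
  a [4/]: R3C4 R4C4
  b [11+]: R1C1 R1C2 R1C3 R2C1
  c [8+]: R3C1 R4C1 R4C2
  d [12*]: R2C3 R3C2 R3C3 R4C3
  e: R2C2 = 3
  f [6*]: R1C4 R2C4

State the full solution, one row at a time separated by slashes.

2 1 4 3 / 4 3 1 2 / 1 2 3 4 / 3 4 2 1

E is a freebie; hence R2C2 = 3.
3 is placed in row 2, leaving R2C4 = 2.
Column 4 already has 2; hence R1C4 = 3.
Row 2 already has 2, so R2C1 = 4.
Row 2 now contains 4, which forces R2C3 = 1.
Cage c has sum 8, leaving R4C2 = 4.
4 is placed in row 4, leaving R4C4 = 1.
Cage b has sum 11, so R1C3 = 4.
Cage c needs sum 8, so R3C1 = 1.
Row 3 already has 1, which forces R3C2 = 2.
Column 3 already has 4, leaving R3C3 = 3.
Column 4 now contains 1, which forces R3C4 = 4.
Row 4 now contains 1, which forces R4C1 = 3.
3 is placed in column 3, which forces R4C3 = 2.
1 is placed in column 1, which forces R1C1 = 2.
Column 2 already has 2; hence R1C2 = 1.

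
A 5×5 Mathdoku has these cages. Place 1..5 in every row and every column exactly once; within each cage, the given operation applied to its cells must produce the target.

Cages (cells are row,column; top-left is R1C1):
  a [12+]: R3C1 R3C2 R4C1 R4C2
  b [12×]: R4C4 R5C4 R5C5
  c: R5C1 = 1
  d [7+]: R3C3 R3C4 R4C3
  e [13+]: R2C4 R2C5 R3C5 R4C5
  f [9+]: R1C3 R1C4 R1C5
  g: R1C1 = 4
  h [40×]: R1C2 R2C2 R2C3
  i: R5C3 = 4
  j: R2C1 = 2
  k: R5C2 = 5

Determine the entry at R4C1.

Cage g is given, which forces R1C1 = 4.
Cage j is given, leaving R2C1 = 2.
Cage c is a single given cell; hence R5C1 = 1.
Cage k is a single given cell; hence R5C2 = 5.
Cage i is a single given cell, which forces R5C3 = 4.
Row 5 already has 4, leaving R5C4 = 3.
Row 5 already has 3, so R5C5 = 2.
Column 2 now contains 5, which forces R1C2 = 2.
Column 2 now contains 5, leaving R2C2 = 4.
4 is placed in column 3, so R2C3 = 5.
Row 2 already has 5; hence R2C4 = 1.
Row 2 now contains 1; hence R2C5 = 3.
Cage b has product 12, which forces R4C4 = 2.
Cage f needs sum 9, which forces R1C3 = 3.
1 is placed in column 4, leaving R1C4 = 5.
Cage f has sum 9, leaving R1C5 = 1.
Cage d has sum 7, leaving R3C3 = 2.
2 is placed in column 4, so R3C4 = 4.
Row 3 now contains 4, which forces R3C5 = 5.
Row 4 already has 2, which forces R4C3 = 1.
Column 5 already has 5, so R4C5 = 4.
Row 3 already has 5; hence R3C1 = 3.
Cage a has sum 12, which forces R3C2 = 1.
Cage a has sum 12; hence R4C1 = 5.
Row 4 now contains 1, leaving R4C2 = 3.
Completed grid: 4 2 3 5 1 / 2 4 5 1 3 / 3 1 2 4 5 / 5 3 1 2 4 / 1 5 4 3 2.

5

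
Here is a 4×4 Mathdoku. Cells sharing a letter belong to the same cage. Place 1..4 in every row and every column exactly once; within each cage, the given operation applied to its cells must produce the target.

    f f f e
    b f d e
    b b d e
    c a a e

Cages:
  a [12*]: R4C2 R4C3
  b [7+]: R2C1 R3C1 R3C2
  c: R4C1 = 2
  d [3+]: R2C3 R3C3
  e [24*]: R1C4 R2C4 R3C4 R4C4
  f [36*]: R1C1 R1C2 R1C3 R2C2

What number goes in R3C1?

The 4 cells of cage f must have product 36; hence R2C2 = 3.
Cage c is a single given cell, which forces R4C1 = 2.
Column 2 already has 3, so R4C2 = 4.
4 is placed in row 4; hence R4C3 = 3.
3 is placed in row 4, leaving R4C4 = 1.
Cage f has product 36, leaving R1C1 = 3.
Column 2 already has 4, which forces R1C2 = 1.
The 4 cells of cage f must have product 36, leaving R1C3 = 4.
Row 1 already has 4, so R1C4 = 2.
Column 4 now contains 2, so R2C4 = 4.
The 3 cells of cage b must have sum 7; hence R3C2 = 2.
Row 3 already has 2; hence R3C3 = 1.
Column 4 now contains 4, leaving R3C4 = 3.
Row 2 now contains 4, so R2C1 = 1.
Column 3 now contains 1, which forces R2C3 = 2.
1 is placed in row 3, leaving R3C1 = 4.
The full grid is 3 1 4 2 / 1 3 2 4 / 4 2 1 3 / 2 4 3 1.

4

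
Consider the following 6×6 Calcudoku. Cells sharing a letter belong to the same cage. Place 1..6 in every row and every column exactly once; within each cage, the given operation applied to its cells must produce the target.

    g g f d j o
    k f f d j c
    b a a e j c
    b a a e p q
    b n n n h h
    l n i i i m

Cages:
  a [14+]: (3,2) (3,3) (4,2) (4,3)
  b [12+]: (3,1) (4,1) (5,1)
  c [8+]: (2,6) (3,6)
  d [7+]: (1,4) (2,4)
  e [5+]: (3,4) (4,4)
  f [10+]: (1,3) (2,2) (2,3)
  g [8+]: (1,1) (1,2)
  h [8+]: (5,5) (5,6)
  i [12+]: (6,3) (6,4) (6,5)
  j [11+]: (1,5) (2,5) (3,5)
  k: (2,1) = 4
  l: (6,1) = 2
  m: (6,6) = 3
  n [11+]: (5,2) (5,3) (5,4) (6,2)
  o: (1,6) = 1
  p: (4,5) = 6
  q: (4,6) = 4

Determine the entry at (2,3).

Cage o is a single given cell, so (1,6) = 1.
K is a freebie, leaving (2,1) = 4.
Cage p is a single given cell; hence (4,5) = 6.
Q is a freebie, leaving (4,6) = 4.
L is a freebie, which forces (6,1) = 2.
M is a freebie; hence (6,6) = 3.
Row 6 needs a 4, and only (6,2) is open for it.
The only place for 3 in row 5 is (5,5).
Cage h needs two cells with sum 8, leaving (5,6) = 5.
The only place for 6 in row 5 is (5,1).
In column 1, 3 can only go at (1,1), so (1,1) = 3.
3 is placed in row 1; hence (1,2) = 5.
In column 2, 6 can only go at (3,2), so (3,2) = 6.
Cage c's pair has sum 8; hence (2,6) = 6.
Row 3 now contains 6; hence (3,6) = 2.
The only place for 2 in row 2 is (2,5).
2 is placed in column 5, so (1,5) = 4.
Cage j has sum 11, leaving (3,5) = 5.
Column 5 now contains 5; hence (6,5) = 1.
Row 3 now contains 5; hence (3,1) = 1.
Cage b needs sum 12, which forces (4,1) = 5.
In column 2, 2 can only go at (5,2), so (5,2) = 2.
The only place for 3 in column 4 is (3,4).
Row 3 now contains 3, leaving (3,3) = 4.
Cage e's pair has sum 5, leaving (4,4) = 2.
Column 3 now contains 4, leaving (5,3) = 1.
Row 5 now contains 1, so (5,4) = 4.
2 is placed in column 4, leaving (1,4) = 6.
The two cells of cage d must have sum 7, which forces (2,4) = 1.
Cage a needs sum 14, so (4,2) = 1.
1 is placed in column 3, so (4,3) = 3.
Column 4 now contains 6, so (6,4) = 5.
Row 1 now contains 6, so (1,3) = 2.
Row 2 already has 1, so (2,2) = 3.
3 is placed in column 3, which forces (2,3) = 5.
5 is placed in row 6, leaving (6,3) = 6.
Completed grid: 3 5 2 6 4 1 / 4 3 5 1 2 6 / 1 6 4 3 5 2 / 5 1 3 2 6 4 / 6 2 1 4 3 5 / 2 4 6 5 1 3.

5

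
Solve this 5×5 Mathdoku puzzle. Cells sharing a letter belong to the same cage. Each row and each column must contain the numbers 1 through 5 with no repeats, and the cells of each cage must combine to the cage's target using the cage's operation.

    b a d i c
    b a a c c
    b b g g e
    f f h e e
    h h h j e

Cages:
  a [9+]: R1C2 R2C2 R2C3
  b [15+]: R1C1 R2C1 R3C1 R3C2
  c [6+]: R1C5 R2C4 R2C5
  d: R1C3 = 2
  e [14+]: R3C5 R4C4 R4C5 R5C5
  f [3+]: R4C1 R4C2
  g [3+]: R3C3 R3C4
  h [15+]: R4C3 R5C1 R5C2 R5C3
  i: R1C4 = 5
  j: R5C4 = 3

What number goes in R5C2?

5

Cage d is a single given cell, leaving R1C3 = 2.
Cage i is given, which forces R1C4 = 5.
2 is placed in column 3; hence R3C3 = 1.
Row 3 already has 1, which forces R3C4 = 2.
Cage j is given, leaving R5C4 = 3.
Column 4 now contains 3, so R2C4 = 1.
Column 4 now contains 3, which forces R4C4 = 4.
Row 4 now contains 4; hence R4C3 = 5.
The 4 cells of cage h must have sum 15, leaving R5C3 = 4.
4 is placed in column 3; hence R2C3 = 3.
In row 4, 3 can only go at R4C5, so R4C5 = 3.
Column 5 now contains 3, which forces R1C5 = 1.
The 3 cells of cage c must have sum 6, so R2C5 = 4.
The 4 cells of cage e must have sum 14, which forces R3C5 = 5.
Cage e needs sum 14, leaving R5C5 = 2.
The 4 cells of cage b must have sum 15, which forces R1C1 = 3.
Row 1 already has 1, leaving R1C2 = 4.
The 4 cells of cage b must have sum 15, so R2C1 = 5.
Cage a needs sum 9, which forces R2C2 = 2.
Row 3 now contains 5, so R3C1 = 4.
Cage b has sum 15, leaving R3C2 = 3.
2 is placed in column 2, so R4C2 = 1.
Column 1 already has 5, leaving R5C1 = 1.
Column 2 already has 1, leaving R5C2 = 5.
1 is placed in row 4, which forces R4C1 = 2.
Filled in: 3 4 2 5 1 / 5 2 3 1 4 / 4 3 1 2 5 / 2 1 5 4 3 / 1 5 4 3 2.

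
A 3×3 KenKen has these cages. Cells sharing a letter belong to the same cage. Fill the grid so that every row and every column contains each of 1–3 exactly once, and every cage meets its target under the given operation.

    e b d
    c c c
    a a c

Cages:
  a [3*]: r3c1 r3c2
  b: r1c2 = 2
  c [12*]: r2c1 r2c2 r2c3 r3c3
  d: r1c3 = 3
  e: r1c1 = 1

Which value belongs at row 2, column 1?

2

Cage e is a single given cell, so r1c1 = 1.
Cage b is given, which forces r1c2 = 2.
Cage d is given, leaving r1c3 = 3.
Column 3 now contains 3, leaving r2c3 = 1.
1 is placed in column 1, so r3c1 = 3.
Row 3 already has 3, leaving r3c2 = 1.
The 4 cells of cage c must have product 12; hence r3c3 = 2.
Column 1 already has 3, which forces r2c1 = 2.
Row 2 already has 1, so r2c2 = 3.
The full grid is 1 2 3 / 2 3 1 / 3 1 2.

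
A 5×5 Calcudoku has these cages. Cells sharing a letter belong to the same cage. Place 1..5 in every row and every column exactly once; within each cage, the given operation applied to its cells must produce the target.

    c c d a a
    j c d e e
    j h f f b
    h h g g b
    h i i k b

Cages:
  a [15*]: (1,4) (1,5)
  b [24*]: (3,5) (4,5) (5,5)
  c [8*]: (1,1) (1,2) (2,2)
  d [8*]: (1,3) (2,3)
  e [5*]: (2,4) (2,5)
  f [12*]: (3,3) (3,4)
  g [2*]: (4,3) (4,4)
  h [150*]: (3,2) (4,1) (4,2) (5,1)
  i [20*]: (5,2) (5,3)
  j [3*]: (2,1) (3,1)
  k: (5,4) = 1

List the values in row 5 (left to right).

2 4 5 1 3

K is a freebie, so (5,4) = 1.
Column 4 now contains 1; hence (2,4) = 5.
Cage e needs two cells with product 5, which forces (2,5) = 1.
Cage g needs two cells with product 2, leaving (4,3) = 1.
Column 4 now contains 1, so (4,4) = 2.
Column 4 already has 5; hence (1,4) = 3.
The two cells of cage a must have product 15, which forces (1,5) = 5.
1 is placed in row 2, which forces (2,1) = 3.
Cage j needs two cells with product 3, leaving (3,1) = 1.
Column 4 now contains 3, so (3,4) = 4.
Column 1 already has 3; hence (4,1) = 5.
5 is placed in row 4, leaving (4,2) = 3.
Row 4 now contains 3, leaving (4,5) = 4.
5 is placed in column 1, so (5,1) = 2.
2 is placed in row 5, so (5,5) = 3.
2 is placed in column 1, which forces (1,1) = 4.
The 3 cells of cage c must have product 8, which forces (1,2) = 1.
Row 1 already has 4, which forces (1,3) = 2.
Cage c has product 8, leaving (2,2) = 2.
Column 3 already has 2, leaving (2,3) = 4.
Cage h has product 150; hence (3,2) = 5.
4 is placed in row 3, so (3,3) = 3.
Column 5 already has 3, leaving (3,5) = 2.
Column 2 already has 5; hence (5,2) = 4.
Column 3 now contains 4, so (5,3) = 5.
The full grid is 4 1 2 3 5 / 3 2 4 5 1 / 1 5 3 4 2 / 5 3 1 2 4 / 2 4 5 1 3.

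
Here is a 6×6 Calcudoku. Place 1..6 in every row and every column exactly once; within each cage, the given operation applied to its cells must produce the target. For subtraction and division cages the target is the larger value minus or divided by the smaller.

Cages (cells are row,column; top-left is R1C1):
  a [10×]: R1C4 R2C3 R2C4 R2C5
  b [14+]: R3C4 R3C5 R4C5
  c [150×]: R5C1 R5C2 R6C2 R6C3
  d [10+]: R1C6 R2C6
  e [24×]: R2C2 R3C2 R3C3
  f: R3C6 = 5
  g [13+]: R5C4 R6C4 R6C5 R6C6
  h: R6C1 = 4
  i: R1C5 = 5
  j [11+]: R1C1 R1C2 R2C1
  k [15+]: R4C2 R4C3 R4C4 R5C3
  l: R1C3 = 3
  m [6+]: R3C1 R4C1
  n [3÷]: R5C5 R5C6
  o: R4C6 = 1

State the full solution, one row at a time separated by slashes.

L is a freebie, so R1C3 = 3.
The 4 cells of cage a must have product 10, leaving R1C4 = 1.
Cage i is a single given cell, which forces R1C5 = 5.
Cage f is a single given cell, which forces R3C6 = 5.
Cage o is given; hence R4C6 = 1.
Cage h is a single given cell, so R6C1 = 4.
Cage m needs two cells with sum 6, leaving R3C1 = 1.
The two cells of cage m must have sum 6, leaving R4C1 = 5.
5 is placed in column 1, leaving R2C1 = 3.
The 4 cells of cage c must have product 150, which forces R5C2 = 5.
The 4 cells of cage c must have product 150; hence R6C3 = 5.
Cage a needs product 10, so R2C4 = 5.
In row 1, 4 can only go at R1C6, so R1C6 = 4.
Column 6 now contains 4, which forces R2C6 = 6.
In row 2, 4 can only go at R2C2, so R2C2 = 4.
The 3 cells of cage e must have product 24, which forces R3C2 = 3.
The 3 cells of cage e must have product 24, which forces R3C3 = 2.
Row 3 already has 2; hence R3C5 = 6.
6 is placed in column 5, so R4C5 = 4.
6 is placed in column 5; hence R5C5 = 1.
Column 2 already has 3, leaving R6C2 = 1.
Column 3 already has 2, so R2C3 = 1.
Column 5 now contains 1, so R2C5 = 2.
6 is placed in row 3; hence R3C4 = 4.
Cage k needs sum 15, so R4C2 = 2.
4 is placed in row 4, so R4C3 = 6.
The 4 cells of cage k must have sum 15; hence R4C4 = 3.
Cage c needs product 150, so R5C1 = 6.
The 4 cells of cage k must have sum 15, so R5C3 = 4.
Cage g needs sum 13; hence R5C4 = 2.
Cage n needs two cells with quotient 3; hence R5C6 = 3.
Cage g has sum 13, which forces R6C4 = 6.
Column 5 already has 2, so R6C5 = 3.
3 is placed in column 6; hence R6C6 = 2.
Column 1 already has 6, so R1C1 = 2.
Column 2 now contains 2, so R1C2 = 6.

2 6 3 1 5 4 / 3 4 1 5 2 6 / 1 3 2 4 6 5 / 5 2 6 3 4 1 / 6 5 4 2 1 3 / 4 1 5 6 3 2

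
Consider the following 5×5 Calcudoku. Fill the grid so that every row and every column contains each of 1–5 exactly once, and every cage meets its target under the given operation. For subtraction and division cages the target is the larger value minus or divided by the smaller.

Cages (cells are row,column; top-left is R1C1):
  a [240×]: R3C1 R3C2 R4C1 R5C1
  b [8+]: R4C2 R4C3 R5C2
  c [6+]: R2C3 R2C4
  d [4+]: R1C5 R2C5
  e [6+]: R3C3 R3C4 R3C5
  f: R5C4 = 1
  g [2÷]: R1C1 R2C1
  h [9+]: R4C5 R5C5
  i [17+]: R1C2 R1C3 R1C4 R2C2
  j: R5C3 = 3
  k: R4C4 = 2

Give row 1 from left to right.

Cage i has sum 17, leaving R2C2 = 5.
Cage a needs product 240, which forces R3C2 = 4.
Cage k is a single given cell, so R4C4 = 2.
Cage j is given, which forces R5C3 = 3.
Cage f is a single given cell, so R5C4 = 1.
4 is placed in column 2, which forces R1C2 = 3.
Row 1 already has 3, leaving R1C5 = 1.
Cage c's pair has sum 6, leaving R2C3 = 2.
1 is placed in column 4, so R2C4 = 4.
Column 5 now contains 1; hence R2C5 = 3.
2 is placed in column 3, which forces R3C3 = 1.
1 is placed in column 4; hence R3C4 = 3.
Column 5 now contains 1; hence R3C5 = 2.
Cage b needs sum 8; hence R4C2 = 1.
Cage b has sum 8, leaving R4C3 = 5.
Row 4 now contains 5, so R4C5 = 4.
Row 5 now contains 1, so R5C2 = 2.
Column 5 now contains 4, so R5C5 = 5.
Cage g's pair has quotient 2, leaving R1C1 = 2.
Column 3 already has 5; hence R1C3 = 4.
Column 4 now contains 4, so R1C4 = 5.
4 is placed in row 2; hence R2C1 = 1.
Row 3 now contains 3, so R3C1 = 5.
4 is placed in row 4, leaving R4C1 = 3.
5 is placed in row 5, so R5C1 = 4.
Completed grid: 2 3 4 5 1 / 1 5 2 4 3 / 5 4 1 3 2 / 3 1 5 2 4 / 4 2 3 1 5.

2 3 4 5 1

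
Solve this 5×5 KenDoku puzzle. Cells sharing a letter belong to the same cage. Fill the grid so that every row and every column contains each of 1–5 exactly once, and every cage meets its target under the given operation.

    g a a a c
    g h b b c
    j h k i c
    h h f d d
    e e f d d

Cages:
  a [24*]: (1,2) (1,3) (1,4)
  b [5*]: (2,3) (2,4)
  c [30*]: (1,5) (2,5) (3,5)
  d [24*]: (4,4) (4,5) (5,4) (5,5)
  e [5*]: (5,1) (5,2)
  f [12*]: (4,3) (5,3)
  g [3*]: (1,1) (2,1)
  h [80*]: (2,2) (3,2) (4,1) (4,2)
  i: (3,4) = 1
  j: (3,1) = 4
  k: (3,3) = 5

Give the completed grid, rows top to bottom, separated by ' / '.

Cage j is a single given cell, leaving (3,1) = 4.
Cage k is a single given cell, so (3,3) = 5.
Cage i is given, leaving (3,4) = 1.
4 is placed in column 1; hence (4,1) = 2.
Column 3 now contains 5; hence (2,3) = 1.
1 is placed in column 4; hence (2,4) = 5.
1 is placed in row 3, so (3,2) = 2.
Row 3 already has 2, so (3,5) = 3.
Cage g's pair has product 3, leaving (1,1) = 1.
Cage c needs product 30, leaving (1,5) = 5.
Row 2 already has 1, so (2,1) = 3.
Row 2 already has 5, so (2,2) = 4.
Column 5 already has 3, leaving (2,5) = 2.
The 4 cells of cage h must have product 80, which forces (4,2) = 5.
Column 1 now contains 1, leaving (5,1) = 5.
5 is placed in column 2, which forces (5,2) = 1.
Row 5 already has 1, which forces (5,5) = 4.
Column 2 already has 4, leaving (1,2) = 3.
Cage f's pair has product 12; hence (4,3) = 4.
Cage d has product 24, which forces (4,4) = 3.
4 is placed in column 5, leaving (4,5) = 1.
Row 5 already has 4, leaving (5,3) = 3.
The 4 cells of cage d must have product 24; hence (5,4) = 2.
4 is placed in column 3, so (1,3) = 2.
Column 4 already has 2, which forces (1,4) = 4.

1 3 2 4 5 / 3 4 1 5 2 / 4 2 5 1 3 / 2 5 4 3 1 / 5 1 3 2 4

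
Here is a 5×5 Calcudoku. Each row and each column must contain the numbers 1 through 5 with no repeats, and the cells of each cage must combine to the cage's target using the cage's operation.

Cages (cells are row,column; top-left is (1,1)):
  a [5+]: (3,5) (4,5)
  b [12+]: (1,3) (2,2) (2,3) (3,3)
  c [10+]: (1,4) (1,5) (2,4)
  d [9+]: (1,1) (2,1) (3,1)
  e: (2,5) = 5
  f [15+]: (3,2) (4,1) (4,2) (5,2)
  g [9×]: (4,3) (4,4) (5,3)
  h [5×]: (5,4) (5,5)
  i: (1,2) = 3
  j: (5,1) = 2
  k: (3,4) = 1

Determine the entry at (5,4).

Cage i is given, leaving (1,2) = 3.
Cage e is a single given cell; hence (2,5) = 5.
K is a freebie, which forces (3,4) = 1.
Cage g has product 9, leaving (4,3) = 1.
Cage g has product 9, so (4,4) = 3.
Cage j is a single given cell, leaving (5,1) = 2.
Cage g needs product 9; hence (5,3) = 3.
Column 4 already has 1, so (5,4) = 5.
5 is placed in column 5, so (5,5) = 1.
The 3 cells of cage c must have sum 10, so (1,4) = 2.
Cage c has sum 10, so (1,5) = 4.
Cage b needs sum 12, leaving (2,2) = 1.
Cage c needs sum 10, which forces (2,4) = 4.
The two cells of cage a must have sum 5, which forces (3,5) = 3.
The 4 cells of cage f must have sum 15, so (4,1) = 4.
The two cells of cage a must have sum 5; hence (4,5) = 2.
Row 5 already has 1; hence (5,2) = 4.
Cage d has sum 9; hence (1,1) = 1.
4 is placed in row 1, so (1,3) = 5.
Row 2 already has 1, which forces (2,1) = 3.
4 is placed in row 2, so (2,3) = 2.
3 is placed in row 3, which forces (3,1) = 5.
The 4 cells of cage f must have sum 15, leaving (3,2) = 2.
Cage b needs sum 12; hence (3,3) = 4.
Row 4 now contains 2, leaving (4,2) = 5.
The full grid is 1 3 5 2 4 / 3 1 2 4 5 / 5 2 4 1 3 / 4 5 1 3 2 / 2 4 3 5 1.

5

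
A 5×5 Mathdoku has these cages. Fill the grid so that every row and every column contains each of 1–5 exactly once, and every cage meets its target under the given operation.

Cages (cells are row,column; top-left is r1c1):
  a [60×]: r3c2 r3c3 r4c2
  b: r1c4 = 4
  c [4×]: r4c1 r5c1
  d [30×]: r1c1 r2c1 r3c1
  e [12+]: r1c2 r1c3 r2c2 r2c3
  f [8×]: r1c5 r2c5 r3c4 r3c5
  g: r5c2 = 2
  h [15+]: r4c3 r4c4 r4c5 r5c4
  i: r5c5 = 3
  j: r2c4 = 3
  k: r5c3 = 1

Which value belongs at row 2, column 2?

Cage b is given; hence r1c4 = 4.
Cage j is a single given cell, leaving r2c4 = 3.
Cage f needs product 8, leaving r3c4 = 1.
G is a freebie, leaving r5c2 = 2.
Cage k is a single given cell, leaving r5c3 = 1.
3 is placed in column 4, which forces r5c4 = 5.
Cage i is a single given cell, so r5c5 = 3.
Cage c needs two cells with product 4, which forces r4c1 = 1.
Cage h needs sum 15, which forces r4c3 = 3.
5 is placed in column 4, leaving r4c4 = 2.
Cage h has sum 15, leaving r4c5 = 5.
Row 5 now contains 1; hence r5c1 = 4.
Cage a has product 60; hence r3c2 = 3.
The 3 cells of cage a must have product 60, which forces r3c3 = 5.
Row 4 already has 5, which forces r4c2 = 4.
Cage d needs product 30, so r1c1 = 3.
5 is placed in column 3, leaving r1c3 = 2.
Row 1 already has 2; hence r1c5 = 1.
The 3 cells of cage d must have product 30; hence r2c1 = 5.
5 is placed in row 2; hence r2c2 = 1.
Cage e has sum 12; hence r2c3 = 4.
4 is placed in row 2, which forces r2c5 = 2.
5 is placed in row 3, leaving r3c1 = 2.
2 is placed in column 5, which forces r3c5 = 4.
Row 1 already has 1, so r1c2 = 5.
Filled in: 3 5 2 4 1 / 5 1 4 3 2 / 2 3 5 1 4 / 1 4 3 2 5 / 4 2 1 5 3.

1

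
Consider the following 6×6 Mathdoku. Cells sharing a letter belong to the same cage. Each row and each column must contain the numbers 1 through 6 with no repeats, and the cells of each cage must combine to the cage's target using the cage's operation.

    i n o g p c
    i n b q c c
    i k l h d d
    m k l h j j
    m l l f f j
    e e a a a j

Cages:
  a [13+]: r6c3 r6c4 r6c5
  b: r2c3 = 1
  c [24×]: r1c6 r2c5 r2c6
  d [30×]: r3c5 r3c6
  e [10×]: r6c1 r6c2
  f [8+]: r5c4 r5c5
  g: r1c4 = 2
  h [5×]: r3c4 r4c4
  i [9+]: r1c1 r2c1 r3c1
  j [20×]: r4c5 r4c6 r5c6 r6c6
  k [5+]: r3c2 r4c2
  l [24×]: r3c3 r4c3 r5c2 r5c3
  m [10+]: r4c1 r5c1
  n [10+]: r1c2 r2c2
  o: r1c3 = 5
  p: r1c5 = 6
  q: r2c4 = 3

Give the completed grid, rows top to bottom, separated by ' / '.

1 4 5 2 6 3 / 5 6 1 3 4 2 / 3 2 4 1 5 6 / 6 3 2 5 1 4 / 4 1 3 6 2 5 / 2 5 6 4 3 1

Cage o is given, so r1c3 = 5.
Cage g is a single given cell, leaving r1c4 = 2.
P is a freebie; hence r1c5 = 6.
B is a freebie, so r2c3 = 1.
Q is a freebie; hence r2c4 = 3.
Column 5 now contains 6, leaving r3c5 = 5.
Row 3 now contains 5; hence r3c6 = 6.
6 is placed in row 1, so r1c2 = 4.
The 3 cells of cage c must have product 24; hence r1c6 = 3.
Cage n needs two cells with sum 10, leaving r2c2 = 6.
Row 3 now contains 5, so r3c4 = 1.
The two cells of cage h must have product 5, which forces r4c4 = 5.
Cage l needs product 24; hence r5c2 = 1.
Column 4 now contains 5; hence r5c4 = 6.
Column 4 now contains 6, so r6c4 = 4.
3 is placed in row 1, so r1c1 = 1.
Cage i has sum 9, so r2c1 = 5.
Cage i has sum 9, leaving r3c1 = 3.
3 is placed in row 3; hence r3c2 = 2.
Row 3 already has 2, leaving r3c3 = 4.
Cage m's pair has sum 10, so r4c1 = 6.
2 is placed in column 2, which forces r4c2 = 3.
3 is placed in row 4, so r4c3 = 2.
Row 4 already has 2, which forces r4c5 = 1.
Row 4 already has 1; hence r4c6 = 4.
Row 5 already has 6, so r5c1 = 4.
2 is placed in column 3, leaving r5c3 = 3.
The two cells of cage f must have sum 8, leaving r5c5 = 2.
Row 5 already has 2, so r5c6 = 5.
Column 1 now contains 5, leaving r6c1 = 2.
2 is placed in column 2, which forces r6c2 = 5.
Cage a has sum 13, so r6c3 = 6.
Cage a needs sum 13, so r6c5 = 3.
Row 6 now contains 2, leaving r6c6 = 1.
Column 5 already has 2; hence r2c5 = 4.
Column 6 now contains 4, which forces r2c6 = 2.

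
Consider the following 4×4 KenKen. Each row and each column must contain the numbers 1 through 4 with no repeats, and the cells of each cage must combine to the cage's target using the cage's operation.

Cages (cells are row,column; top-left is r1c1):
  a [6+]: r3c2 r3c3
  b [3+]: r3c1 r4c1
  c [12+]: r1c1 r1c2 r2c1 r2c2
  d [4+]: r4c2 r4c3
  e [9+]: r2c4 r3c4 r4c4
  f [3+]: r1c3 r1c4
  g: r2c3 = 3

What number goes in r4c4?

G is a freebie; hence r2c3 = 3.
Column 3 now contains 3, so r4c3 = 1.
1 is placed in column 3; hence r1c3 = 2.
The two cells of cage f must have sum 3; hence r1c4 = 1.
Cage b needs two cells with sum 3, which forces r3c1 = 1.
Column 3 already has 2, leaving r3c3 = 4.
1 is placed in row 4; hence r4c1 = 2.
1 is placed in row 4, which forces r4c2 = 3.
Row 4 already has 3, so r4c4 = 4.
The 4 cells of cage c must have sum 12; hence r1c1 = 3.
Column 2 now contains 3, so r1c2 = 4.
Column 1 now contains 2; hence r2c1 = 4.
Cage c needs sum 12, leaving r2c2 = 1.
4 is placed in column 4, which forces r2c4 = 2.
Row 3 now contains 4, which forces r3c2 = 2.
Cage e needs sum 9; hence r3c4 = 3.
Filled in: 3 4 2 1 / 4 1 3 2 / 1 2 4 3 / 2 3 1 4.

4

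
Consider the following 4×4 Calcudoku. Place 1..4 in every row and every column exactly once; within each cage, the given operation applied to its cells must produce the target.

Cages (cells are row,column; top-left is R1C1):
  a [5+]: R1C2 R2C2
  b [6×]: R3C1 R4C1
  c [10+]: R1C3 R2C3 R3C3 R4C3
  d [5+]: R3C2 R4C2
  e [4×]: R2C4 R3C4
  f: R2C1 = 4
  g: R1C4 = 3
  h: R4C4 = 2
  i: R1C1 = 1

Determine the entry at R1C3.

Cage i is given, so R1C1 = 1.
Cage g is given; hence R1C4 = 3.
Cage f is a single given cell; hence R2C1 = 4.
Row 2 already has 4; hence R2C4 = 1.
Column 4 already has 1, which forces R3C4 = 4.
Cage h is a single given cell, leaving R4C4 = 2.
The two cells of cage a must have sum 5, so R1C2 = 2.
Row 1 already has 2; hence R1C3 = 4.
Cage a's pair has sum 5, so R2C2 = 3.
Row 2 now contains 3, which forces R2C3 = 2.
The two cells of cage b must have product 6, leaving R3C1 = 2.
2 is placed in column 2; hence R3C2 = 1.
Row 3 already has 1, which forces R3C3 = 3.
2 is placed in row 4, so R4C1 = 3.
3 is placed in column 2, leaving R4C2 = 4.
3 is placed in column 3, which forces R4C3 = 1.
Filled in: 1 2 4 3 / 4 3 2 1 / 2 1 3 4 / 3 4 1 2.

4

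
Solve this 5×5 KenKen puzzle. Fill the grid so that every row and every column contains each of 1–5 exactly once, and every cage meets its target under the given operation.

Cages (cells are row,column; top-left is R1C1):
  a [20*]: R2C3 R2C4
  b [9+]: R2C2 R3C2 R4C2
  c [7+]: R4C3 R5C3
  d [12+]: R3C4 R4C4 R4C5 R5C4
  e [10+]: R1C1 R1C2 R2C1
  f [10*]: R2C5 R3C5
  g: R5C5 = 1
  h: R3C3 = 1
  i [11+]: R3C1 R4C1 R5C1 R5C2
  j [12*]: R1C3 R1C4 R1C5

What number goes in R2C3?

4

H is a freebie, so R3C3 = 1.
G is a freebie; hence R5C5 = 1.
Cage j has product 12, which forces R1C4 = 1.
Column 5 needs a 4, and only R1C5 is open for it.
Row 1 now contains 4; hence R1C3 = 3.
Cage e needs sum 10, which forces R2C1 = 3.
The 4 cells of cage i must have sum 11, leaving R4C1 = 1.
The only place for 1 in row 2 is R2C2.
In row 2, 2 can only go at R2C5, so R2C5 = 2.
Column 5 now contains 2, leaving R3C5 = 5.
Column 5 now contains 2; hence R4C5 = 3.
Row 3 already has 5, so R3C2 = 3.
3 is placed in row 4, leaving R4C2 = 5.
Row 4 already has 5, which forces R4C3 = 2.
2 is placed in row 4, leaving R4C4 = 4.
Column 2 now contains 3, so R5C2 = 4.
2 is placed in column 3; hence R5C3 = 5.
Cage e needs sum 10, so R1C1 = 5.
5 is placed in column 2; hence R1C2 = 2.
Column 3 now contains 5, leaving R2C3 = 4.
4 is placed in column 4, leaving R2C4 = 5.
Cage i needs sum 11; hence R3C1 = 4.
4 is placed in column 4; hence R3C4 = 2.
Row 5 already has 5, so R5C1 = 2.
Cage d has sum 12, so R5C4 = 3.
Filled in: 5 2 3 1 4 / 3 1 4 5 2 / 4 3 1 2 5 / 1 5 2 4 3 / 2 4 5 3 1.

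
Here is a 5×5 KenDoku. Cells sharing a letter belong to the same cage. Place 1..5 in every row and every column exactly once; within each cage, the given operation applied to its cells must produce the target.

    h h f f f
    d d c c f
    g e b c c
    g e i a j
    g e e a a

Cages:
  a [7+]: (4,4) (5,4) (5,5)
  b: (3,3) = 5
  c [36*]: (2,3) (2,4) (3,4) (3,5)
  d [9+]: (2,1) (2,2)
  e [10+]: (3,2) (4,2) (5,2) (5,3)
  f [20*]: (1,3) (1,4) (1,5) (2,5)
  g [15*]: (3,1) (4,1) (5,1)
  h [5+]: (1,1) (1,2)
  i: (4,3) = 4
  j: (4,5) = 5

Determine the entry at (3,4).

2

Cage b is a single given cell, which forces (3,3) = 5.
Cage i is a single given cell, so (4,3) = 4.
Cage j is given; hence (4,5) = 5.
Cage f needs product 20, leaving (1,4) = 5.
Cage g needs product 15, which forces (5,1) = 5.
Column 1 now contains 5, which forces (2,1) = 4.
The two cells of cage d must have sum 9, so (2,2) = 5.
Column 1 needs a 2, and only (1,1) is open for it.
Cage h needs two cells with sum 5, leaving (1,2) = 3.
Row 1 now contains 2; hence (1,3) = 1.
The 4 cells of cage f must have product 20, so (1,5) = 4.
Cage f has product 20, so (2,5) = 1.
The 4 cells of cage e must have sum 10; hence (5,3) = 3.
Row 5 now contains 3, which forces (5,5) = 2.
3 is placed in column 3, so (2,3) = 2.
The 4 cells of cage c must have product 36, so (2,4) = 3.
The 4 cells of cage c must have product 36; hence (3,4) = 2.
2 is placed in column 5, so (3,5) = 3.
Cage a needs sum 7, so (4,4) = 1.
Cage a needs sum 7, so (5,4) = 4.
3 is placed in row 3, so (3,1) = 1.
Cage e needs sum 10, leaving (3,2) = 4.
Row 4 already has 1; hence (4,1) = 3.
Row 4 already has 1, leaving (4,2) = 2.
Row 5 already has 4; hence (5,2) = 1.
Filled in: 2 3 1 5 4 / 4 5 2 3 1 / 1 4 5 2 3 / 3 2 4 1 5 / 5 1 3 4 2.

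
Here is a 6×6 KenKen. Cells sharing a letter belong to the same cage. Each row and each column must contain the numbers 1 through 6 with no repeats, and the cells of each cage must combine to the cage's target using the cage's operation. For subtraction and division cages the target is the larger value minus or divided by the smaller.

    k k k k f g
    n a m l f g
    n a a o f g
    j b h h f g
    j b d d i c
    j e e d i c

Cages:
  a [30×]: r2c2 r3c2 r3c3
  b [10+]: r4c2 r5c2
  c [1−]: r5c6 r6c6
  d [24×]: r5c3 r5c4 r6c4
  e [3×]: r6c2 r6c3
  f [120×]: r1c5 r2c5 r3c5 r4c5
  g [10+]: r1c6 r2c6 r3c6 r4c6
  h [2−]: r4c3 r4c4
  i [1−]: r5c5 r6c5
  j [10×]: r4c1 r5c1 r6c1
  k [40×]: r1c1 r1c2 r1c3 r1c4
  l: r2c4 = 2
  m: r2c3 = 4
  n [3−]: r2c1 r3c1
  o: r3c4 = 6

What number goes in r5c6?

5

Cage m is a single given cell, leaving r2c3 = 4.
L is a freebie; hence r2c4 = 2.
Cage o is given, so r3c4 = 6.
In row 1, 6 can only go at r1c5, so r1c5 = 6.
Row 1 needs a 3, and only r1c6 is open for it.
Column 6 now contains 3; hence r2c6 = 1.
1 is placed in row 2, which forces r2c5 = 5.
Row 2 now contains 5, which forces r2c1 = 6.
6 is placed in row 2, so r2c2 = 3.
Cage n's pair has difference 3, leaving r3c1 = 3.
Column 2 now contains 3, which forces r6c2 = 1.
1 is placed in row 6; hence r6c3 = 3.
Row 6 now contains 3, leaving r6c4 = 4.
Row 6 now contains 4, which forces r6c5 = 2.
Cage h needs two cells with difference 2, so r4c4 = 3.
Column 4 already has 3, which forces r5c4 = 1.
Row 5 now contains 1, which forces r5c5 = 3.
Row 6 now contains 2, leaving r6c1 = 5.
5 is placed in row 6; hence r6c6 = 6.
Column 4 already has 1; hence r1c4 = 5.
Cage j needs product 10, leaving r4c1 = 1.
Row 4 already has 1, so r4c3 = 5.
Row 4 already has 1, which forces r4c5 = 4.
Row 4 already has 4, which forces r4c6 = 2.
Row 5 now contains 1, which forces r5c1 = 2.
Cage d needs product 24, leaving r5c3 = 6.
Cage c's pair has difference 1, which forces r5c6 = 5.
Column 1 now contains 2; hence r1c1 = 4.
The 4 cells of cage k must have product 40, so r1c2 = 2.
Cage k has product 40, leaving r1c3 = 1.
The 3 cells of cage a must have product 30; hence r3c2 = 5.
Column 3 now contains 5, which forces r3c3 = 2.
Column 5 already has 4, which forces r3c5 = 1.
2 is placed in column 6, which forces r3c6 = 4.
Row 4 already has 4, which forces r4c2 = 6.
Row 5 now contains 6, so r5c2 = 4.
Filled in: 4 2 1 5 6 3 / 6 3 4 2 5 1 / 3 5 2 6 1 4 / 1 6 5 3 4 2 / 2 4 6 1 3 5 / 5 1 3 4 2 6.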